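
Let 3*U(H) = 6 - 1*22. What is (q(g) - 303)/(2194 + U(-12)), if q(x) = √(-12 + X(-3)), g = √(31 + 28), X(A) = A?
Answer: -909/6566 + 3*I*√15/6566 ≈ -0.13844 + 0.0017696*I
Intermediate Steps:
g = √59 ≈ 7.6811
U(H) = -16/3 (U(H) = (6 - 1*22)/3 = (6 - 22)/3 = (⅓)*(-16) = -16/3)
q(x) = I*√15 (q(x) = √(-12 - 3) = √(-15) = I*√15)
(q(g) - 303)/(2194 + U(-12)) = (I*√15 - 303)/(2194 - 16/3) = (-303 + I*√15)/(6566/3) = (-303 + I*√15)*(3/6566) = -909/6566 + 3*I*√15/6566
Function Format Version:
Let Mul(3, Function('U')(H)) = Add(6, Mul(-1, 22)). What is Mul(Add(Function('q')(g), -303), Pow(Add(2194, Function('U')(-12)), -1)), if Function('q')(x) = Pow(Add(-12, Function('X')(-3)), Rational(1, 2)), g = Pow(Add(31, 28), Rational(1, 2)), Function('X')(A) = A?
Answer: Add(Rational(-909, 6566), Mul(Rational(3, 6566), I, Pow(15, Rational(1, 2)))) ≈ Add(-0.13844, Mul(0.0017696, I))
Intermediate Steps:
g = Pow(59, Rational(1, 2)) ≈ 7.6811
Function('U')(H) = Rational(-16, 3) (Function('U')(H) = Mul(Rational(1, 3), Add(6, Mul(-1, 22))) = Mul(Rational(1, 3), Add(6, -22)) = Mul(Rational(1, 3), -16) = Rational(-16, 3))
Function('q')(x) = Mul(I, Pow(15, Rational(1, 2))) (Function('q')(x) = Pow(Add(-12, -3), Rational(1, 2)) = Pow(-15, Rational(1, 2)) = Mul(I, Pow(15, Rational(1, 2))))
Mul(Add(Function('q')(g), -303), Pow(Add(2194, Function('U')(-12)), -1)) = Mul(Add(Mul(I, Pow(15, Rational(1, 2))), -303), Pow(Add(2194, Rational(-16, 3)), -1)) = Mul(Add(-303, Mul(I, Pow(15, Rational(1, 2)))), Pow(Rational(6566, 3), -1)) = Mul(Add(-303, Mul(I, Pow(15, Rational(1, 2)))), Rational(3, 6566)) = Add(Rational(-909, 6566), Mul(Rational(3, 6566), I, Pow(15, Rational(1, 2))))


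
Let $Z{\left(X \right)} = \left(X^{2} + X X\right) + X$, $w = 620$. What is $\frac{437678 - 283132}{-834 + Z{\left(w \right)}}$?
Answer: $\frac{11039}{54899} \approx 0.20108$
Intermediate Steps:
$Z{\left(X \right)} = X + 2 X^{2}$ ($Z{\left(X \right)} = \left(X^{2} + X^{2}\right) + X = 2 X^{2} + X = X + 2 X^{2}$)
$\frac{437678 - 283132}{-834 + Z{\left(w \right)}} = \frac{437678 - 283132}{-834 + 620 \left(1 + 2 \cdot 620\right)} = \frac{154546}{-834 + 620 \left(1 + 1240\right)} = \frac{154546}{-834 + 620 \cdot 1241} = \frac{154546}{-834 + 769420} = \frac{154546}{768586} = 154546 \cdot \frac{1}{768586} = \frac{11039}{54899}$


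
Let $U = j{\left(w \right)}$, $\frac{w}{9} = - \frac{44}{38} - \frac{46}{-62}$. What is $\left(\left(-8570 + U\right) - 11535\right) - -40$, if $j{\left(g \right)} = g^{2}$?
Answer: $- \frac{6956107840}{346921} \approx -20051.0$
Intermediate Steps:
$w = - \frac{2205}{589}$ ($w = 9 \left(- \frac{44}{38} - \frac{46}{-62}\right) = 9 \left(\left(-44\right) \frac{1}{38} - - \frac{23}{31}\right) = 9 \left(- \frac{22}{19} + \frac{23}{31}\right) = 9 \left(- \frac{245}{589}\right) = - \frac{2205}{589} \approx -3.7436$)
$U = \frac{4862025}{346921}$ ($U = \left(- \frac{2205}{589}\right)^{2} = \frac{4862025}{346921} \approx 14.015$)
$\left(\left(-8570 + U\right) - 11535\right) - -40 = \left(\left(-8570 + \frac{4862025}{346921}\right) - 11535\right) - -40 = \left(- \frac{2968250945}{346921} - 11535\right) + \left(-10044 + 10084\right) = - \frac{6969984680}{346921} + 40 = - \frac{6956107840}{346921}$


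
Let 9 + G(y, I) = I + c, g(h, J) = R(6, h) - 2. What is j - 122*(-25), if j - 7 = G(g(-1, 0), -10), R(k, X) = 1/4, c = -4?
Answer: 3034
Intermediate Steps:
R(k, X) = ¼
g(h, J) = -7/4 (g(h, J) = ¼ - 2 = -7/4)
G(y, I) = -13 + I (G(y, I) = -9 + (I - 4) = -9 + (-4 + I) = -13 + I)
j = -16 (j = 7 + (-13 - 10) = 7 - 23 = -16)
j - 122*(-25) = -16 - 122*(-25) = -16 + 3050 = 3034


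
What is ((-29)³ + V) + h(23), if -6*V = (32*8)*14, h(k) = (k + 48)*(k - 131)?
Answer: -97963/3 ≈ -32654.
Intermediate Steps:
h(k) = (-131 + k)*(48 + k) (h(k) = (48 + k)*(-131 + k) = (-131 + k)*(48 + k))
V = -1792/3 (V = -32*8*14/6 = -128*14/3 = -⅙*3584 = -1792/3 ≈ -597.33)
((-29)³ + V) + h(23) = ((-29)³ - 1792/3) + (-6288 + 23² - 83*23) = (-24389 - 1792/3) + (-6288 + 529 - 1909) = -74959/3 - 7668 = -97963/3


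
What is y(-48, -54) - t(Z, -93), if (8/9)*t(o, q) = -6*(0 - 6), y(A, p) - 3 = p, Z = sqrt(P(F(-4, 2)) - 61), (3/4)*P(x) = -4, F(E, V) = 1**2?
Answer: -183/2 ≈ -91.500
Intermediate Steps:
F(E, V) = 1
P(x) = -16/3 (P(x) = (4/3)*(-4) = -16/3)
Z = I*sqrt(597)/3 (Z = sqrt(-16/3 - 61) = sqrt(-199/3) = I*sqrt(597)/3 ≈ 8.1445*I)
y(A, p) = 3 + p
t(o, q) = 81/2 (t(o, q) = 9*(-6*(0 - 6))/8 = 9*(-6*(-6))/8 = (9/8)*36 = 81/2)
y(-48, -54) - t(Z, -93) = (3 - 54) - 1*81/2 = -51 - 81/2 = -183/2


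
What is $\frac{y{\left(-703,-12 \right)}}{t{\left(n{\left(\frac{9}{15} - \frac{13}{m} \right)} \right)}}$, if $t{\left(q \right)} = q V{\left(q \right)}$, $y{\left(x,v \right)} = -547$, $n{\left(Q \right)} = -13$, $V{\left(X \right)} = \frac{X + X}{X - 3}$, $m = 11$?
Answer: $\frac{4376}{169} \approx 25.893$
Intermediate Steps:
$V{\left(X \right)} = \frac{2 X}{-3 + X}$
$t{\left(q \right)} = \frac{2 q^{2}}{-3 + q}$ ($t{\left(q \right)} = q \frac{2 q}{-3 + q} = \frac{2 q^{2}}{-3 + q}$)
$\frac{y{\left(-703,-12 \right)}}{t{\left(n{\left(\frac{9}{15} - \frac{13}{m} \right)} \right)}} = - \frac{547}{2 \left(-13\right)^{2} \frac{1}{-3 - 13}} = - \frac{547}{2 \cdot 169 \frac{1}{-16}} = - \frac{547}{2 \cdot 169 \left(- \frac{1}{16}\right)} = - \frac{547}{- \frac{169}{8}} = \left(-547\right) \left(- \frac{8}{169}\right) = \frac{4376}{169}$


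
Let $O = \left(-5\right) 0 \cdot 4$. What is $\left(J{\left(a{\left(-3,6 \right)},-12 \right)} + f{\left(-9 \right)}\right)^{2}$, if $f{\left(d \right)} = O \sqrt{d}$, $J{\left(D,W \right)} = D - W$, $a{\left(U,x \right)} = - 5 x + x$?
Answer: $144$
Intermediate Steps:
$a{\left(U,x \right)} = - 4 x$
$O = 0$ ($O = 0 \cdot 4 = 0$)
$f{\left(d \right)} = 0$ ($f{\left(d \right)} = 0 \sqrt{d} = 0$)
$\left(J{\left(a{\left(-3,6 \right)},-12 \right)} + f{\left(-9 \right)}\right)^{2} = \left(\left(\left(-4\right) 6 - -12\right) + 0\right)^{2} = \left(\left(-24 + 12\right) + 0\right)^{2} = \left(-12 + 0\right)^{2} = \left(-12\right)^{2} = 144$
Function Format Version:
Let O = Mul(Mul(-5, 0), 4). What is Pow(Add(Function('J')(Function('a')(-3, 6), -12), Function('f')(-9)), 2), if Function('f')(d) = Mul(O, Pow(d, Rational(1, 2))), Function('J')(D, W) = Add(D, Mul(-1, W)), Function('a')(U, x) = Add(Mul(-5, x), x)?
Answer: 144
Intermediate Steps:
Function('a')(U, x) = Mul(-4, x)
O = 0 (O = Mul(0, 4) = 0)
Function('f')(d) = 0 (Function('f')(d) = Mul(0, Pow(d, Rational(1, 2))) = 0)
Pow(Add(Function('J')(Function('a')(-3, 6), -12), Function('f')(-9)), 2) = Pow(Add(Add(Mul(-4, 6), Mul(-1, -12)), 0), 2) = Pow(Add(Add(-24, 12), 0), 2) = Pow(Add(-12, 0), 2) = Pow(-12, 2) = 144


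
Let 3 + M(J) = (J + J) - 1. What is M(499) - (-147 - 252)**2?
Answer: -158207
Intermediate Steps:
M(J) = -4 + 2*J (M(J) = -3 + ((J + J) - 1) = -3 + (2*J - 1) = -3 + (-1 + 2*J) = -4 + 2*J)
M(499) - (-147 - 252)**2 = (-4 + 2*499) - (-147 - 252)**2 = (-4 + 998) - 1*(-399)**2 = 994 - 1*159201 = 994 - 159201 = -158207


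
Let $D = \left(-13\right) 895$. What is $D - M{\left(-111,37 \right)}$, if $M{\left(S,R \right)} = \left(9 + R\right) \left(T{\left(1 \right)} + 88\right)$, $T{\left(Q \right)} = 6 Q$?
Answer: $-15959$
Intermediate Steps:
$M{\left(S,R \right)} = 846 + 94 R$ ($M{\left(S,R \right)} = \left(9 + R\right) \left(6 \cdot 1 + 88\right) = \left(9 + R\right) \left(6 + 88\right) = \left(9 + R\right) 94 = 846 + 94 R$)
$D = -11635$
$D - M{\left(-111,37 \right)} = -11635 - \left(846 + 94 \cdot 37\right) = -11635 - \left(846 + 3478\right) = -11635 - 4324 = -15959$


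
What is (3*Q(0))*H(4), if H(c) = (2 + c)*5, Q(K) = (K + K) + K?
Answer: 0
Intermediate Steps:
Q(K) = 3*K (Q(K) = 2*K + K = 3*K)
H(c) = 10 + 5*c
(3*Q(0))*H(4) = (3*(3*0))*(10 + 5*4) = (3*0)*(10 + 20) = 0*30 = 0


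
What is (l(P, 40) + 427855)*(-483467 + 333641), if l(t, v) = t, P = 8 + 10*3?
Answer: -64109496618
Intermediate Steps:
P = 38 (P = 8 + 30 = 38)
(l(P, 40) + 427855)*(-483467 + 333641) = (38 + 427855)*(-483467 + 333641) = 427893*(-149826) = -64109496618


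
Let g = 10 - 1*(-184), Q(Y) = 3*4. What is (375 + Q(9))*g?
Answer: 75078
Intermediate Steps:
Q(Y) = 12
g = 194 (g = 10 + 184 = 194)
(375 + Q(9))*g = (375 + 12)*194 = 387*194 = 75078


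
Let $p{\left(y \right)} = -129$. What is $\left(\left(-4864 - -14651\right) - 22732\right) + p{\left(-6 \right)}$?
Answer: $-13074$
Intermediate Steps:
$\left(\left(-4864 - -14651\right) - 22732\right) + p{\left(-6 \right)} = \left(\left(-4864 - -14651\right) - 22732\right) - 129 = \left(\left(-4864 + 14651\right) - 22732\right) - 129 = \left(9787 - 22732\right) - 129 = -12945 - 129 = -13074$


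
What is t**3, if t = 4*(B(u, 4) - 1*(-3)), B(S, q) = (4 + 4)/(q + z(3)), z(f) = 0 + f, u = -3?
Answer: 1560896/343 ≈ 4550.7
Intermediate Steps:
z(f) = f
B(S, q) = 8/(3 + q) (B(S, q) = (4 + 4)/(q + 3) = 8/(3 + q))
t = 116/7 (t = 4*(8/(3 + 4) - 1*(-3)) = 4*(8/7 + 3) = 4*(29/7) = 116/7 ≈ 16.571)
t**3 = (116/7)**3 = 1560896/343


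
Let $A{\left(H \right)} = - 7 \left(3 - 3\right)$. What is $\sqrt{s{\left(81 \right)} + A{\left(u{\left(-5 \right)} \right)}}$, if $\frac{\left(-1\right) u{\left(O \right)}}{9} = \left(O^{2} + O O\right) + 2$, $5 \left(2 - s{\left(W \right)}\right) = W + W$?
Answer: $\frac{2 i \sqrt{190}}{5} \approx 5.5136 i$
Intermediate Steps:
$s{\left(W \right)} = 2 - \frac{2 W}{5}$ ($s{\left(W \right)} = 2 - \frac{W + W}{5} = 2 - \frac{2 W}{5}$)
$u{\left(O \right)} = -18 - 18 O^{2}$ ($u{\left(O \right)} = - 9 \left(\left(O^{2} + O O\right) + 2\right) = - 9 \left(\left(O^{2} + O^{2}\right) + 2\right) = - 9 \left(2 O^{2} + 2\right) = - 9 \left(2 + 2 O^{2}\right) = -18 - 18 O^{2}$)
$A{\left(H \right)} = 0$ ($A{\left(H \right)} = \left(-7\right) 0 = 0$)
$\sqrt{s{\left(81 \right)} + A{\left(u{\left(-5 \right)} \right)}} = \sqrt{\left(2 - \frac{162}{5}\right) + 0} = \sqrt{- \frac{152}{5} + 0} = \sqrt{- \frac{152}{5}} = \frac{2 i \sqrt{190}}{5}$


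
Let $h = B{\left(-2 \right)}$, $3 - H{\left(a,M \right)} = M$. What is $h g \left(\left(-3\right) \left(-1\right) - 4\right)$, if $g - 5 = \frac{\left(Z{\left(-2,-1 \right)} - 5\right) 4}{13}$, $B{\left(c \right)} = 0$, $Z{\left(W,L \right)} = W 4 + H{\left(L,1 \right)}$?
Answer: $0$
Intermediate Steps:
$H{\left(a,M \right)} = 3 - M$
$Z{\left(W,L \right)} = 2 + 4 W$ ($Z{\left(W,L \right)} = W 4 + \left(3 - 1\right) = 4 W + \left(3 - 1\right) = 4 W + 2 = 2 + 4 W$)
$h = 0$
$g = \frac{21}{13}$ ($g = 5 + \frac{\left(\left(2 + 4 \left(-2\right)\right) - 5\right) 4}{13} = 5 + \left(\left(2 - 8\right) - 5\right) 4 \cdot \frac{1}{13} = 5 + \left(-6 - 5\right) 4 \cdot \frac{1}{13} = 5 + \left(-11\right) 4 \cdot \frac{1}{13} = 5 - \frac{44}{13} = \frac{21}{13} \approx 1.6154$)
$h g \left(\left(-3\right) \left(-1\right) - 4\right) = 0 \cdot \frac{21}{13} \left(\left(-3\right) \left(-1\right) - 4\right) = 0 \left(3 - 4\right) = 0 \left(-1\right) = 0$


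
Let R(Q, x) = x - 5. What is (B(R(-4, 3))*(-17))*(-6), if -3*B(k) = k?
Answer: 68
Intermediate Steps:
R(Q, x) = -5 + x
B(k) = -k/3
(B(R(-4, 3))*(-17))*(-6) = (-(-5 + 3)/3*(-17))*(-6) = (-⅓*(-2)*(-17))*(-6) = ((⅔)*(-17))*(-6) = -34/3*(-6) = 68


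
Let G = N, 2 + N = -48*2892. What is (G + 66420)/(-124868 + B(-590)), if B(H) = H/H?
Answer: 72398/124867 ≈ 0.57980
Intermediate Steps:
N = -138818 (N = -2 - 48*2892 = -2 - 138816 = -138818)
G = -138818
B(H) = 1
(G + 66420)/(-124868 + B(-590)) = (-138818 + 66420)/(-124868 + 1) = -72398/(-124867) = -72398*(-1/124867) = 72398/124867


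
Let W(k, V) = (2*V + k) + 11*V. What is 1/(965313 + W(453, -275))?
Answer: 1/962191 ≈ 1.0393e-6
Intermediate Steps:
W(k, V) = k + 13*V (W(k, V) = (k + 2*V) + 11*V = k + 13*V)
1/(965313 + W(453, -275)) = 1/(965313 + (453 + 13*(-275))) = 1/(965313 + (453 - 3575)) = 1/(965313 - 3122) = 1/962191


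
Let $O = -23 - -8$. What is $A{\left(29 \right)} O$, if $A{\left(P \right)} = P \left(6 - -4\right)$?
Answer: $-4350$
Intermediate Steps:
$A{\left(P \right)} = 10 P$ ($A{\left(P \right)} = P \left(6 + 4\right) = P 10 = 10 P$)
$O = -15$ ($O = -23 + 8 = -15$)
$A{\left(29 \right)} O = 10 \cdot 29 \left(-15\right) = 290 \left(-15\right) = -4350$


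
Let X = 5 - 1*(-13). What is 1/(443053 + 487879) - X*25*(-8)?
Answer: 3351355201/930932 ≈ 3600.0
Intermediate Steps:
X = 18 (X = 5 + 13 = 18)
1/(443053 + 487879) - X*25*(-8) = 1/(443053 + 487879) - 18*25*(-8) = 1/930932 - 450*(-8) = 1/930932 - 1*(-3600) = 1/930932 + 3600 = 3351355201/930932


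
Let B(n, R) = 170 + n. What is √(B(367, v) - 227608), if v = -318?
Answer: I*√227071 ≈ 476.52*I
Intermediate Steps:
√(B(367, v) - 227608) = √((170 + 367) - 227608) = √(537 - 227608) = √(-227071) = I*√227071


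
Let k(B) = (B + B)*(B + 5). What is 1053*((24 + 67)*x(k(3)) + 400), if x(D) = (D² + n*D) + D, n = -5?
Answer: 202799376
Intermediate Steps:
k(B) = 2*B*(5 + B) (k(B) = (2*B)*(5 + B) = 2*B*(5 + B))
x(D) = D² - 4*D (x(D) = (D² - 5*D) + D = D² - 4*D)
1053*((24 + 67)*x(k(3)) + 400) = 1053*((24 + 67)*((2*3*(5 + 3))*(-4 + 2*3*(5 + 3))) + 400) = 1053*(91*((2*3*8)*(-4 + 2*3*8)) + 400) = 1053*(91*(48*(-4 + 48)) + 400) = 1053*(91*(48*44) + 400) = 1053*(91*2112 + 400) = 1053*(192192 + 400) = 1053*192592 = 202799376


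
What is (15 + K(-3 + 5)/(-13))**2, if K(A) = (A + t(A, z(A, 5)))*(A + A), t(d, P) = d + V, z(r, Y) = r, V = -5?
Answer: 39601/169 ≈ 234.33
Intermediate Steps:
t(d, P) = -5 + d (t(d, P) = d - 5 = -5 + d)
K(A) = 2*A*(-5 + 2*A) (K(A) = (A + (-5 + A))*(A + A) = (-5 + 2*A)*(2*A) = 2*A*(-5 + 2*A))
(15 + K(-3 + 5)/(-13))**2 = (15 + (2*(-3 + 5)*(-5 + 2*(-3 + 5)))/(-13))**2 = (15 + (2*2*(-5 + 2*2))*(-1/13))**2 = (15 + (2*2*(-5 + 4))*(-1/13))**2 = (15 + (2*2*(-1))*(-1/13))**2 = (15 - 4*(-1/13))**2 = (15 + 4/13)**2 = (199/13)**2 = 39601/169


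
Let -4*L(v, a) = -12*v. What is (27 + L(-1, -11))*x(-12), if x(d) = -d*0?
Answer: 0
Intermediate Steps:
x(d) = 0
L(v, a) = 3*v (L(v, a) = -(-3)*v = 3*v)
(27 + L(-1, -11))*x(-12) = (27 + 3*(-1))*0 = (27 - 3)*0 = 24*0 = 0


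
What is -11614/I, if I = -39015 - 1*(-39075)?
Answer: -5807/30 ≈ -193.57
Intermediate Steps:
I = 60 (I = -39015 + 39075 = 60)
-11614/I = -11614/60 = -11614*1/60 = -5807/30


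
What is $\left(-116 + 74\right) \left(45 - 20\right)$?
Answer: $-1050$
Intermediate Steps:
$\left(-116 + 74\right) \left(45 - 20\right) = - 42 \left(45 - 20\right) = \left(-42\right) 25 = -1050$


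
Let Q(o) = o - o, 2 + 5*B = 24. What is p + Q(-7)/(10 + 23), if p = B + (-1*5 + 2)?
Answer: 7/5 ≈ 1.4000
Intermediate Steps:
B = 22/5 (B = -⅖ + (⅕)*24 = -⅖ + 24/5 = 22/5 ≈ 4.4000)
Q(o) = 0
p = 7/5 (p = 22/5 + (-1*5 + 2) = 22/5 + (-5 + 2) = 22/5 - 3 = 7/5 ≈ 1.4000)
p + Q(-7)/(10 + 23) = 7/5 + 0/(10 + 23) = 7/5 + 0/33 = 7/5 + 0*(1/33) = 7/5 + 0 = 7/5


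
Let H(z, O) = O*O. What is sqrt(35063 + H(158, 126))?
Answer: sqrt(50939) ≈ 225.70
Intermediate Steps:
H(z, O) = O**2
sqrt(35063 + H(158, 126)) = sqrt(35063 + 126**2) = sqrt(35063 + 15876) = sqrt(50939)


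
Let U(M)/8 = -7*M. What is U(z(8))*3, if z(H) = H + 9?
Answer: -2856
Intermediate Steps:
z(H) = 9 + H
U(M) = -56*M (U(M) = 8*(-7*M) = -56*M)
U(z(8))*3 = -56*(9 + 8)*3 = -56*17*3 = -952*3 = -2856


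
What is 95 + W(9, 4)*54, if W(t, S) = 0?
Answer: 95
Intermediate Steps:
95 + W(9, 4)*54 = 95 + 0*54 = 95 + 0 = 95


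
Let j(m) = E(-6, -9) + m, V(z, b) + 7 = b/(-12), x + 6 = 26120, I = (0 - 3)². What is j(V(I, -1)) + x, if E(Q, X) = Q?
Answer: 313213/12 ≈ 26101.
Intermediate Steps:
I = 9 (I = (-3)² = 9)
x = 26114 (x = -6 + 26120 = 26114)
V(z, b) = -7 - b/12 (V(z, b) = -7 + b/(-12) = -7 + b*(-1/12) = -7 - b/12)
j(m) = -6 + m
j(V(I, -1)) + x = (-6 + (-7 - 1/12*(-1))) + 26114 = (-6 + (-7 + 1/12)) + 26114 = (-6 - 83/12) + 26114 = -155/12 + 26114 = 313213/12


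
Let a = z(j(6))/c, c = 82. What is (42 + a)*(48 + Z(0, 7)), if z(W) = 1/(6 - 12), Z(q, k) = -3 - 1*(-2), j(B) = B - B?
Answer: 971161/492 ≈ 1973.9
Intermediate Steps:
j(B) = 0
Z(q, k) = -1 (Z(q, k) = -3 + 2 = -1)
z(W) = -⅙ (z(W) = 1/(-6) = -⅙)
a = -1/492 (a = -⅙/82 = -⅙*1/82 = -1/492 ≈ -0.0020325)
(42 + a)*(48 + Z(0, 7)) = (42 - 1/492)*(48 - 1) = (20663/492)*47 = 971161/492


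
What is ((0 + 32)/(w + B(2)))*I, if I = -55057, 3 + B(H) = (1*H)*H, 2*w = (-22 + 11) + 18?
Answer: -3523648/9 ≈ -3.9152e+5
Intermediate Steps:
w = 7/2 (w = ((-22 + 11) + 18)/2 = (-11 + 18)/2 = (½)*7 = 7/2 ≈ 3.5000)
B(H) = -3 + H² (B(H) = -3 + (1*H)*H = -3 + H*H = -3 + H²)
((0 + 32)/(w + B(2)))*I = ((0 + 32)/(7/2 + (-3 + 2²)))*(-55057) = (32/(7/2 + (-3 + 4)))*(-55057) = (32/(7/2 + 1))*(-55057) = (32/(9/2))*(-55057) = (32*(2/9))*(-55057) = (64/9)*(-55057) = -3523648/9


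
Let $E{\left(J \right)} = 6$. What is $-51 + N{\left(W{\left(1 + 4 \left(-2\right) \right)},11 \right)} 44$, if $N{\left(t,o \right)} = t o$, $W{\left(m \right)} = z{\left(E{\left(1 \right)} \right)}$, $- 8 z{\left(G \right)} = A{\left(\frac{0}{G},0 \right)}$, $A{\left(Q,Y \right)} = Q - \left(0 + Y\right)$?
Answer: $-51$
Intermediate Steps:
$A{\left(Q,Y \right)} = Q - Y$
$z{\left(G \right)} = 0$ ($z{\left(G \right)} = - \frac{\frac{0}{G} - 0}{8} = - \frac{0 + 0}{8} = \left(- \frac{1}{8}\right) 0 = 0$)
$W{\left(m \right)} = 0$
$N{\left(t,o \right)} = o t$
$-51 + N{\left(W{\left(1 + 4 \left(-2\right) \right)},11 \right)} 44 = -51 + 11 \cdot 0 \cdot 44 = -51 + 0 \cdot 44 = -51 + 0 = -51$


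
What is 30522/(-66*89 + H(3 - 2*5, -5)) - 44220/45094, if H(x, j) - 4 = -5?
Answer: -818075784/132463625 ≈ -6.1758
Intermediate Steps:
H(x, j) = -1 (H(x, j) = 4 - 5 = -1)
30522/(-66*89 + H(3 - 2*5, -5)) - 44220/45094 = 30522/(-66*89 - 1) - 44220/45094 = 30522/(-5874 - 1) - 44220*1/45094 = 30522/(-5875) - 22110/22547 = 30522*(-1/5875) - 22110/22547 = -30522/5875 - 22110/22547 = -818075784/132463625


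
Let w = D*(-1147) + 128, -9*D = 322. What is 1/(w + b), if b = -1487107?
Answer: -9/13013477 ≈ -6.9159e-7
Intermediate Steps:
D = -322/9 (D = -⅑*322 = -322/9 ≈ -35.778)
w = 370486/9 (w = -322/9*(-1147) + 128 = 369334/9 + 128 = 370486/9 ≈ 41165.)
1/(w + b) = 1/(370486/9 - 1487107) = 1/(-13013477/9) = -9/13013477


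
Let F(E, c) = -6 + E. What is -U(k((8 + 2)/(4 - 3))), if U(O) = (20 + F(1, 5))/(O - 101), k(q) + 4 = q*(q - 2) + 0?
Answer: ⅗ ≈ 0.60000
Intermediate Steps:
k(q) = -4 + q*(-2 + q) (k(q) = -4 + (q*(q - 2) + 0) = -4 + (q*(-2 + q) + 0) = -4 + q*(-2 + q))
U(O) = 15/(-101 + O) (U(O) = (20 + (-6 + 1))/(O - 101) = (20 - 5)/(-101 + O) = 15/(-101 + O))
-U(k((8 + 2)/(4 - 3))) = -15/(-101 + (-4 + ((8 + 2)/(4 - 3))² - 2*(8 + 2)/(4 - 3))) = -15/(-101 + (-4 + (10/1)² - 20/1)) = -15/(-101 + (-4 + (10*1)² - 20)) = -15/(-101 + (-4 + 10² - 2*10)) = -15/(-101 + (-4 + 100 - 20)) = -15/(-101 + 76) = -15/(-25) = -15*(-1)/25 = -1*(-⅗) = ⅗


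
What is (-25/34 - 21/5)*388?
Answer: -162766/85 ≈ -1914.9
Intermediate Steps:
(-25/34 - 21/5)*388 = -839/170*388 = -162766/85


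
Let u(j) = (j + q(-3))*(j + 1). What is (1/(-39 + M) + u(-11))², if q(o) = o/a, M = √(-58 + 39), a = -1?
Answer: (499040*√19 + 9606561*I)/(2*(39*√19 + 751*I)) ≈ 6395.9 - 0.45273*I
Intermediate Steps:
M = I*√19 (M = √(-19) = I*√19 ≈ 4.3589*I)
q(o) = -o (q(o) = o/(-1) = o*(-1) = -o)
u(j) = (1 + j)*(3 + j) (u(j) = (j - 1*(-3))*(j + 1) = (j + 3)*(1 + j) = (3 + j)*(1 + j) = (1 + j)*(3 + j))
(1/(-39 + M) + u(-11))² = (1/(-39 + I*√19) + (3 + (-11)² + 4*(-11)))² = (1/(-39 + I*√19) + (3 + 121 - 44))² = (1/(-39 + I*√19) + 80)² = (80 + 1/(-39 + I*√19))²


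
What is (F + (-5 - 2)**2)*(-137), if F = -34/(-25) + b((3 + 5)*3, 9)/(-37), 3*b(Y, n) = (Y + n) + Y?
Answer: -6316796/925 ≈ -6829.0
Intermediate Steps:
b(Y, n) = n/3 + 2*Y/3 (b(Y, n) = ((Y + n) + Y)/3 = (n + 2*Y)/3 = n/3 + 2*Y/3)
F = 783/925 (F = -34/(-25) + ((1/3)*9 + 2*((3 + 5)*3)/3)/(-37) = -34*(-1/25) + (3 + 2*(8*3)/3)*(-1/37) = 34/25 + (3 + (2/3)*24)*(-1/37) = 34/25 + (3 + 16)*(-1/37) = 34/25 + 19*(-1/37) = 34/25 - 19/37 = 783/925 ≈ 0.84649)
(F + (-5 - 2)**2)*(-137) = (783/925 + (-5 - 2)**2)*(-137) = (783/925 + (-7)**2)*(-137) = (783/925 + 49)*(-137) = (46108/925)*(-137) = -6316796/925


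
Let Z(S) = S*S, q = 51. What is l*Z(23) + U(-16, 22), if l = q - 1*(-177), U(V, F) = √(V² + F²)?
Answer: 120612 + 2*√185 ≈ 1.2064e+5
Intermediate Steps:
U(V, F) = √(F² + V²)
l = 228 (l = 51 - 1*(-177) = 51 + 177 = 228)
Z(S) = S²
l*Z(23) + U(-16, 22) = 228*23² + √(22² + (-16)²) = 228*529 + √(484 + 256) = 120612 + √740 = 120612 + 2*√185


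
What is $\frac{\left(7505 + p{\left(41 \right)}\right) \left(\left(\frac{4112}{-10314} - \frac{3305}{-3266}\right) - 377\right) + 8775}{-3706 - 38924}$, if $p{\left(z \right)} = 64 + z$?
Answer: $\frac{2404749002615}{35900347203} \approx 66.984$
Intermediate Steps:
$\frac{\left(7505 + p{\left(41 \right)}\right) \left(\left(\frac{4112}{-10314} - \frac{3305}{-3266}\right) - 377\right) + 8775}{-3706 - 38924} = \frac{\left(7505 + \left(64 + 41\right)\right) \left(\left(\frac{4112}{-10314} - \frac{3305}{-3266}\right) - 377\right) + 8775}{-3706 - 38924} = \frac{\left(7505 + 105\right) \left(\left(4112 \left(- \frac{1}{10314}\right) - - \frac{3305}{3266}\right) - 377\right) + 8775}{-42630} = \left(7610 \left(\left(- \frac{2056}{5157} + \frac{3305}{3266}\right) - 377\right) + 8775\right) \left(- \frac{1}{42630}\right) = \left(7610 \left(\frac{10328989}{16842762} - 377\right) + 8775\right) \left(- \frac{1}{42630}\right) = \left(7610 \left(- \frac{6339392285}{16842762}\right) + 8775\right) \left(- \frac{1}{42630}\right) = \left(- \frac{24121387644425}{8421381} + 8775\right) \left(- \frac{1}{42630}\right) = \left(- \frac{24047490026150}{8421381}\right) \left(- \frac{1}{42630}\right) = \frac{2404749002615}{35900347203}$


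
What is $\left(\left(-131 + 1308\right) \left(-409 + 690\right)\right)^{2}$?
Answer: $109386963169$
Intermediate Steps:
$\left(\left(-131 + 1308\right) \left(-409 + 690\right)\right)^{2} = \left(1177 \cdot 281\right)^{2} = 330737^{2} = 109386963169$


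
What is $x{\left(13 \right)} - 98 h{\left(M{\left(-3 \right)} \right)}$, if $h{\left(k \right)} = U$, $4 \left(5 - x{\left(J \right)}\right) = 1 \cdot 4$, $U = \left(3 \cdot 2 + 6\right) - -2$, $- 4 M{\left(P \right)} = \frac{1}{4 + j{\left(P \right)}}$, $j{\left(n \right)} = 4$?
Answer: $-1368$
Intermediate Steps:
$M{\left(P \right)} = - \frac{1}{32}$ ($M{\left(P \right)} = - \frac{1}{4 \left(4 + 4\right)} = - \frac{1}{4 \cdot 8} = \left(- \frac{1}{4}\right) \frac{1}{8} = - \frac{1}{32}$)
$U = 14$ ($U = \left(6 + 6\right) + 2 = 12 + 2 = 14$)
$x{\left(J \right)} = 4$ ($x{\left(J \right)} = 5 - \frac{1 \cdot 4}{4} = 5 - 1 = 4$)
$h{\left(k \right)} = 14$
$x{\left(13 \right)} - 98 h{\left(M{\left(-3 \right)} \right)} = 4 - 1372 = -1368$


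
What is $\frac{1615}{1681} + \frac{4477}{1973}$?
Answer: $\frac{10712232}{3316613} \approx 3.2299$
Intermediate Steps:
$\frac{1615}{1681} + \frac{4477}{1973} = \frac{10712232}{3316613}$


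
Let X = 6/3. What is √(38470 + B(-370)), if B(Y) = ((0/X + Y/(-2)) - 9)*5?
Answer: 5*√1574 ≈ 198.37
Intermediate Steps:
X = 2 (X = 6*(⅓) = 2)
B(Y) = -45 - 5*Y/2 (B(Y) = ((0/2 + Y/(-2)) - 9)*5 = ((0*(½) + Y*(-½)) - 9)*5 = ((0 - Y/2) - 9)*5 = (-Y/2 - 9)*5 = (-9 - Y/2)*5 = -45 - 5*Y/2)
√(38470 + B(-370)) = √(38470 + (-45 - 5/2*(-370))) = √(38470 + (-45 + 925)) = √(38470 + 880) = √39350 = 5*√1574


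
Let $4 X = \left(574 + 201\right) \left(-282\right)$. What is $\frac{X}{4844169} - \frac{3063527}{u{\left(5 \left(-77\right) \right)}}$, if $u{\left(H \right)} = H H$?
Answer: $- \frac{899899464697}{43516784850} \approx -20.679$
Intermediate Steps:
$u{\left(H \right)} = H^{2}$
$X = - \frac{109275}{2}$ ($X = \frac{\left(574 + 201\right) \left(-282\right)}{4} = \frac{775 \left(-282\right)}{4} = \frac{1}{4} \left(-218550\right) = - \frac{109275}{2} \approx -54638.0$)
$\frac{X}{4844169} - \frac{3063527}{u{\left(5 \left(-77\right) \right)}} = - \frac{109275}{2 \cdot 4844169} - \frac{3063527}{\left(5 \left(-77\right)\right)^{2}} = \left(- \frac{109275}{2}\right) \frac{1}{4844169} - \frac{3063527}{\left(-385\right)^{2}} = - \frac{36425}{3229446} - \frac{3063527}{148225} = - \frac{899899464697}{43516784850}$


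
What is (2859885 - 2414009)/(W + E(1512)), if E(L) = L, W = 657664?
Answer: 1411/2086 ≈ 0.67641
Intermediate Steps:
(2859885 - 2414009)/(W + E(1512)) = (2859885 - 2414009)/(657664 + 1512) = 445876/659176 = 445876*(1/659176) = 1411/2086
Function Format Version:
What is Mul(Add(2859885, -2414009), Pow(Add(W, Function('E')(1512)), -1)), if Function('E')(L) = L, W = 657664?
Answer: Rational(1411, 2086) ≈ 0.67641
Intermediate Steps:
Mul(Add(2859885, -2414009), Pow(Add(W, Function('E')(1512)), -1)) = Mul(Add(2859885, -2414009), Pow(Add(657664, 1512), -1)) = Mul(445876, Pow(659176, -1)) = Mul(445876, Rational(1, 659176)) = Rational(1411, 2086)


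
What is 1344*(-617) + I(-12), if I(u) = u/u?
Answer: -829247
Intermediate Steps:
I(u) = 1
1344*(-617) + I(-12) = 1344*(-617) + 1 = -829248 + 1 = -829247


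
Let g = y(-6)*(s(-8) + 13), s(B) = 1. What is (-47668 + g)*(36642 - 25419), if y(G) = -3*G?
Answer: -532149768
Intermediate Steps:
g = 252 (g = (-3*(-6))*(1 + 13) = 18*14 = 252)
(-47668 + g)*(36642 - 25419) = (-47668 + 252)*(36642 - 25419) = -47416*11223 = -532149768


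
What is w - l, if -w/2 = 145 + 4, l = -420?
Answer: 122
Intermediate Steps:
w = -298 (w = -2*(145 + 4) = -2*149 = -298)
w - l = -298 - 1*(-420) = -298 + 420 = 122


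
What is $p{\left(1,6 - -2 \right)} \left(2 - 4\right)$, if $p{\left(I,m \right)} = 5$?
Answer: $-10$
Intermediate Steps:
$p{\left(1,6 - -2 \right)} \left(2 - 4\right) = 5 \left(2 - 4\right) = 5 \left(-2\right) = -10$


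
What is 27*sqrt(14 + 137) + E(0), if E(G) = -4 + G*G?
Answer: -4 + 27*sqrt(151) ≈ 327.78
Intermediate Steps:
E(G) = -4 + G**2
27*sqrt(14 + 137) + E(0) = 27*sqrt(14 + 137) + (-4 + 0**2) = 27*sqrt(151) + (-4 + 0) = 27*sqrt(151) - 4 = -4 + 27*sqrt(151)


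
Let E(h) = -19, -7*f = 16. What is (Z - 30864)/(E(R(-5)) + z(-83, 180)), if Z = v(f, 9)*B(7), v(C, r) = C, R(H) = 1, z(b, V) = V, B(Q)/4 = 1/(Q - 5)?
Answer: -216080/1127 ≈ -191.73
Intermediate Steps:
B(Q) = 4/(-5 + Q) (B(Q) = 4/(Q - 5) = 4/(-5 + Q))
f = -16/7 (f = -⅐*16 = -16/7 ≈ -2.2857)
Z = -32/7 (Z = -64/(7*(-5 + 7)) = -64/(7*2) = -16/7*2 = -32/7 ≈ -4.5714)
(Z - 30864)/(E(R(-5)) + z(-83, 180)) = (-32/7 - 30864)/(-19 + 180) = -216080/7/161 = -216080/7*1/161 = -216080/1127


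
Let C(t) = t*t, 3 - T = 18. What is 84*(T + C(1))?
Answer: -1176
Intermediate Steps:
T = -15 (T = 3 - 1*18 = 3 - 18 = -15)
C(t) = t**2
84*(T + C(1)) = 84*(-15 + 1**2) = 84*(-15 + 1) = 84*(-14) = -1176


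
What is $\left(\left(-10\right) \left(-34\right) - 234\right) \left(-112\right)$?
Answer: $-11872$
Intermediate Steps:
$\left(\left(-10\right) \left(-34\right) - 234\right) \left(-112\right) = \left(340 - 234\right) \left(-112\right) = 106 \left(-112\right) = -11872$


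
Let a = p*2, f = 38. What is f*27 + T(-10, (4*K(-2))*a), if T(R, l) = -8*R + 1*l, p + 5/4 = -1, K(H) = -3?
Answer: 1160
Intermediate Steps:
p = -9/4 (p = -5/4 - 1 = -9/4 ≈ -2.2500)
a = -9/2 (a = -9/4*2 = -9/2 ≈ -4.5000)
T(R, l) = l - 8*R (T(R, l) = -8*R + l = l - 8*R)
f*27 + T(-10, (4*K(-2))*a) = 38*27 + ((4*(-3))*(-9/2) - 8*(-10)) = 1026 + (-12*(-9/2) + 80) = 1026 + (54 + 80) = 1026 + 134 = 1160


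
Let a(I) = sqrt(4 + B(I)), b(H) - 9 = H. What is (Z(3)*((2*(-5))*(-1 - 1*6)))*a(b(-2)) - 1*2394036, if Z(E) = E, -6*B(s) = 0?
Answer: -2393616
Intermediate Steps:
b(H) = 9 + H
B(s) = 0 (B(s) = -1/6*0 = 0)
a(I) = 2 (a(I) = sqrt(4 + 0) = sqrt(4) = 2)
(Z(3)*((2*(-5))*(-1 - 1*6)))*a(b(-2)) - 1*2394036 = (3*((2*(-5))*(-1 - 1*6)))*2 - 1*2394036 = (3*(-10*(-1 - 6)))*2 - 2394036 = (3*(-10*(-7)))*2 - 2394036 = (3*70)*2 - 2394036 = 210*2 - 2394036 = 420 - 2394036 = -2393616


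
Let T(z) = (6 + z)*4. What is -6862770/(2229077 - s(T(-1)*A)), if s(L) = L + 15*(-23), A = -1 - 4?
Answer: -1143795/371587 ≈ -3.0781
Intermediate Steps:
T(z) = 24 + 4*z
A = -5
s(L) = -345 + L (s(L) = L - 345 = -345 + L)
-6862770/(2229077 - s(T(-1)*A)) = -6862770/(2229077 - (-345 + (24 + 4*(-1))*(-5))) = -6862770/(2229077 - (-345 + (24 - 4)*(-5))) = -6862770/(2229077 - (-345 + 20*(-5))) = -6862770/(2229077 - (-345 - 100)) = -6862770/(2229077 - 1*(-445)) = -6862770/(2229077 + 445) = -6862770/2229522 = -6862770*1/2229522 = -1143795/371587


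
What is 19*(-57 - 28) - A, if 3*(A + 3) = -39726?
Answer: 11630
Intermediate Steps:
A = -13245 (A = -3 + (⅓)*(-39726) = -3 - 13242 = -13245)
19*(-57 - 28) - A = 19*(-57 - 28) - 1*(-13245) = 19*(-85) + 13245 = -1615 + 13245 = 11630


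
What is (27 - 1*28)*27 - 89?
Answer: -116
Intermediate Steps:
(27 - 1*28)*27 - 89 = (27 - 28)*27 - 89 = -1*27 - 89 = -27 - 89 = -116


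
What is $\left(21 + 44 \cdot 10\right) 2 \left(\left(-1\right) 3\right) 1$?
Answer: $-2766$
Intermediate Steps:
$\left(21 + 44 \cdot 10\right) 2 \left(\left(-1\right) 3\right) 1 = \left(21 + 440\right) 2 \left(-3\right) 1 = 461 \left(\left(-6\right) 1\right) = 461 \left(-6\right) = -2766$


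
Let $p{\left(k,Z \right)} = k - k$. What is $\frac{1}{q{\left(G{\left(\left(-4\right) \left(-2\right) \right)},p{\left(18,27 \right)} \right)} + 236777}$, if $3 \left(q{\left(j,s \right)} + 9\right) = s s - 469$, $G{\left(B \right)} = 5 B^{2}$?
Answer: $\frac{3}{709835} \approx 4.2263 \cdot 10^{-6}$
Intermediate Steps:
$p{\left(k,Z \right)} = 0$
$q{\left(j,s \right)} = - \frac{496}{3} + \frac{s^{2}}{3}$ ($q{\left(j,s \right)} = -9 + \frac{s s - 469}{3} = -9 + \frac{s^{2} - 469}{3} = -9 + \frac{-469 + s^{2}}{3} = -9 + \left(- \frac{469}{3} + \frac{s^{2}}{3}\right) = - \frac{496}{3} + \frac{s^{2}}{3}$)
$\frac{1}{q{\left(G{\left(\left(-4\right) \left(-2\right) \right)},p{\left(18,27 \right)} \right)} + 236777} = \frac{1}{\left(- \frac{496}{3} + \frac{0^{2}}{3}\right) + 236777} = \frac{1}{\left(- \frac{496}{3} + \frac{1}{3} \cdot 0\right) + 236777} = \frac{1}{\left(- \frac{496}{3} + 0\right) + 236777} = \frac{1}{- \frac{496}{3} + 236777} = \frac{1}{\frac{709835}{3}} = \frac{3}{709835}$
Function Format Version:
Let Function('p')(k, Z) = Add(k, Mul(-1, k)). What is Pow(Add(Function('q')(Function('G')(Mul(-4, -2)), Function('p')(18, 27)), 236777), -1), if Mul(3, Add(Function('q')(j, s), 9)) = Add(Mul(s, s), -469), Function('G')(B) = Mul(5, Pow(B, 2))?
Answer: Rational(3, 709835) ≈ 4.2263e-6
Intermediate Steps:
Function('p')(k, Z) = 0
Function('q')(j, s) = Add(Rational(-496, 3), Mul(Rational(1, 3), Pow(s, 2))) (Function('q')(j, s) = Add(-9, Mul(Rational(1, 3), Add(Mul(s, s), -469))) = Add(-9, Mul(Rational(1, 3), Add(Pow(s, 2), -469))) = Add(-9, Mul(Rational(1, 3), Add(-469, Pow(s, 2)))) = Add(-9, Add(Rational(-469, 3), Mul(Rational(1, 3), Pow(s, 2)))) = Add(Rational(-496, 3), Mul(Rational(1, 3), Pow(s, 2))))
Pow(Add(Function('q')(Function('G')(Mul(-4, -2)), Function('p')(18, 27)), 236777), -1) = Pow(Add(Add(Rational(-496, 3), Mul(Rational(1, 3), Pow(0, 2))), 236777), -1) = Pow(Add(Add(Rational(-496, 3), Mul(Rational(1, 3), 0)), 236777), -1) = Pow(Add(Add(Rational(-496, 3), 0), 236777), -1) = Pow(Add(Rational(-496, 3), 236777), -1) = Pow(Rational(709835, 3), -1) = Rational(3, 709835)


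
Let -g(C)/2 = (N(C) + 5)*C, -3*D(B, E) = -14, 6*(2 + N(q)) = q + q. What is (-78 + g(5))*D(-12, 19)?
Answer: -5236/9 ≈ -581.78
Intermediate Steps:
N(q) = -2 + q/3 (N(q) = -2 + (q + q)/6 = -2 + (2*q)/6 = -2 + q/3)
D(B, E) = 14/3 (D(B, E) = -⅓*(-14) = 14/3)
g(C) = -2*C*(3 + C/3) (g(C) = -2*((-2 + C/3) + 5)*C = -2*(3 + C/3)*C = -2*C*(3 + C/3))
(-78 + g(5))*D(-12, 19) = (-78 - ⅔*5*(9 + 5))*(14/3) = (-78 - ⅔*5*14)*(14/3) = (-78 - 140/3)*(14/3) = -374/3*14/3 = -5236/9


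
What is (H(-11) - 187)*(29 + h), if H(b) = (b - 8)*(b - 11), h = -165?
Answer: -31416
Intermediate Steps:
H(b) = (-11 + b)*(-8 + b) (H(b) = (-8 + b)*(-11 + b) = (-11 + b)*(-8 + b))
(H(-11) - 187)*(29 + h) = ((88 + (-11)² - 19*(-11)) - 187)*(29 - 165) = ((88 + 121 + 209) - 187)*(-136) = (418 - 187)*(-136) = 231*(-136) = -31416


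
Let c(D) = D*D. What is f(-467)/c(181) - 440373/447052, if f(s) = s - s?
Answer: -440373/447052 ≈ -0.98506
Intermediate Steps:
f(s) = 0
c(D) = D²
f(-467)/c(181) - 440373/447052 = 0/(181²) - 440373/447052 = 0/32761 - 440373*1/447052 = 0*(1/32761) - 440373/447052 = 0 - 440373/447052 = -440373/447052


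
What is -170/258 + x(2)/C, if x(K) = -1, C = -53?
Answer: -4376/6837 ≈ -0.64005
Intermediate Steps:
-170/258 + x(2)/C = -170/258 - 1/(-53) = -170*1/258 - 1*(-1/53) = -85/129 + 1/53 = -4376/6837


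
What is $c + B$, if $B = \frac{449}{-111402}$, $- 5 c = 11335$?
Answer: $- \frac{252548783}{111402} \approx -2267.0$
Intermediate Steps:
$c = -2267$ ($c = \left(- \frac{1}{5}\right) 11335 = -2267$)
$B = - \frac{449}{111402}$ ($B = 449 \left(- \frac{1}{111402}\right) = - \frac{449}{111402} \approx -0.0040305$)
$c + B = -2267 - \frac{449}{111402} = - \frac{252548783}{111402}$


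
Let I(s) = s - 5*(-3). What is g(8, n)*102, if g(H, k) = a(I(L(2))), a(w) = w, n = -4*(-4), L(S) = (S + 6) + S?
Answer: 2550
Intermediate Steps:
L(S) = 6 + 2*S (L(S) = (6 + S) + S = 6 + 2*S)
n = 16
I(s) = 15 + s (I(s) = s + 15 = 15 + s)
g(H, k) = 25 (g(H, k) = 15 + (6 + 2*2) = 15 + (6 + 4) = 15 + 10 = 25)
g(8, n)*102 = 25*102 = 2550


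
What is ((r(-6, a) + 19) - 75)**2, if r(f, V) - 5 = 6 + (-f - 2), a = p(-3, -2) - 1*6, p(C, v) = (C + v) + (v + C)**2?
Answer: 1681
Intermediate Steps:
p(C, v) = C + v + (C + v)**2 (p(C, v) = (C + v) + (C + v)**2 = C + v + (C + v)**2)
a = 14 (a = (-3 - 2 + (-3 - 2)**2) - 1*6 = (-3 - 2 + (-5)**2) - 6 = (-3 - 2 + 25) - 6 = 20 - 6 = 14)
r(f, V) = 9 - f (r(f, V) = 5 + (6 + (-f - 2)) = 5 + (6 + (-2 - f)) = 5 + (4 - f) = 9 - f)
((r(-6, a) + 19) - 75)**2 = (((9 - 1*(-6)) + 19) - 75)**2 = (((9 + 6) + 19) - 75)**2 = ((15 + 19) - 75)**2 = (34 - 75)**2 = (-41)**2 = 1681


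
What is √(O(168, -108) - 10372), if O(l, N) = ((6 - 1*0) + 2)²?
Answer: 2*I*√2577 ≈ 101.53*I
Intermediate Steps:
O(l, N) = 64 (O(l, N) = ((6 + 0) + 2)² = (6 + 2)² = 8² = 64)
√(O(168, -108) - 10372) = √(64 - 10372) = √(-10308) = 2*I*√2577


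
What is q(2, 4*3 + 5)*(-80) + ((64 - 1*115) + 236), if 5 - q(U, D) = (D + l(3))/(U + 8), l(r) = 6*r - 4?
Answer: 33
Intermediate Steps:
l(r) = -4 + 6*r
q(U, D) = 5 - (14 + D)/(8 + U) (q(U, D) = 5 - (D + (-4 + 6*3))/(U + 8) = 5 - (D + (-4 + 18))/(8 + U) = 5 - (D + 14)/(8 + U) = 5 - (14 + D)/(8 + U))
q(2, 4*3 + 5)*(-80) + ((64 - 1*115) + 236) = ((26 - (4*3 + 5) + 5*2)/(8 + 2))*(-80) + ((64 - 1*115) + 236) = ((26 - (12 + 5) + 10)/10)*(-80) + ((64 - 115) + 236) = ((26 - 1*17 + 10)/10)*(-80) + (-51 + 236) = ((26 - 17 + 10)/10)*(-80) + 185 = ((⅒)*19)*(-80) + 185 = (19/10)*(-80) + 185 = -152 + 185 = 33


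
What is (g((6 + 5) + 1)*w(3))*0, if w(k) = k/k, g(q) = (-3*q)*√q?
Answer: 0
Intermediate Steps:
g(q) = -3*q^(3/2)
w(k) = 1
(g((6 + 5) + 1)*w(3))*0 = (-3*((6 + 5) + 1)^(3/2)*1)*0 = (-3*(11 + 1)^(3/2)*1)*0 = (-72*√3*1)*0 = -72*√3*0 = 0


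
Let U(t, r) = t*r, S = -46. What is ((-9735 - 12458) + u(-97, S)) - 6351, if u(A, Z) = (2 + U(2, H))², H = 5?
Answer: -28400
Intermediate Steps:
U(t, r) = r*t
u(A, Z) = 144 (u(A, Z) = (2 + 5*2)² = (2 + 10)² = 12² = 144)
((-9735 - 12458) + u(-97, S)) - 6351 = ((-9735 - 12458) + 144) - 6351 = (-22193 + 144) - 6351 = -22049 - 6351 = -28400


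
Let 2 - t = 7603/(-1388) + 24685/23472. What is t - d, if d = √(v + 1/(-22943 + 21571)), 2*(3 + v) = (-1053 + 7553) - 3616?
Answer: 52338277/8144784 - √13820149/98 ≈ -31.508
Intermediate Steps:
v = 1439 (v = -3 + ((-1053 + 7553) - 3616)/2 = -3 + (6500 - 3616)/2 = -3 + (½)*2884 = -3 + 1442 = 1439)
t = 52338277/8144784 (t = 2 - (7603/(-1388) + 24685/23472) = 2 - (7603*(-1/1388) + 24685*(1/23472)) = 2 - (-7603/1388 + 24685/23472) = 2 - 1*(-36048709/8144784) = 2 + 36048709/8144784 = 52338277/8144784 ≈ 6.4260)
d = √13820149/98 (d = √(1439 + 1/(-22943 + 21571)) = √(1439 + 1/(-1372)) = √(1439 - 1/1372) = √(1974307/1372) = √13820149/98 ≈ 37.934)
t - d = 52338277/8144784 - √13820149/98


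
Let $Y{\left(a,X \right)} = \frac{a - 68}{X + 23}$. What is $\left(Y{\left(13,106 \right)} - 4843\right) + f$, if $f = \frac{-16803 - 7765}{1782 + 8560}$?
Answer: $- \frac{3232435778}{667059} \approx -4845.8$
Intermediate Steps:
$Y{\left(a,X \right)} = \frac{-68 + a}{23 + X}$
$f = - \frac{12284}{5171}$ ($f = - \frac{24568}{10342} = \left(-24568\right) \frac{1}{10342} = - \frac{12284}{5171} \approx -2.3756$)
$\left(Y{\left(13,106 \right)} - 4843\right) + f = \left(\frac{-68 + 13}{23 + 106} - 4843\right) - \frac{12284}{5171} = \left(\frac{1}{129} \left(-55\right) - 4843\right) - \frac{12284}{5171} = \left(- \frac{55}{129} - 4843\right) - \frac{12284}{5171} = - \frac{624802}{129} - \frac{12284}{5171} = - \frac{3232435778}{667059}$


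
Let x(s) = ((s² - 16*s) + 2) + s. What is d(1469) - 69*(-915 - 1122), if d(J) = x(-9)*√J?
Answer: 140553 + 218*√1469 ≈ 1.4891e+5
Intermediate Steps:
x(s) = 2 + s² - 15*s (x(s) = (2 + s² - 16*s) + s = 2 + s² - 15*s)
d(J) = 218*√J (d(J) = (2 + (-9)² - 15*(-9))*√J = (2 + 81 + 135)*√J = 218*√J)
d(1469) - 69*(-915 - 1122) = 218*√1469 - 69*(-915 - 1122) = 218*√1469 - 69*(-2037) = 218*√1469 - 1*(-140553) = 218*√1469 + 140553 = 140553 + 218*√1469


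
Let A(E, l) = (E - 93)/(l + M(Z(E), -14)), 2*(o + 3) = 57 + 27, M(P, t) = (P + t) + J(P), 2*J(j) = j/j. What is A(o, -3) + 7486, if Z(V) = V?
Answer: 37418/5 ≈ 7483.6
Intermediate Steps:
J(j) = ½ (J(j) = (j/j)/2 = (½)*1 = ½)
M(P, t) = ½ + P + t (M(P, t) = (P + t) + ½ = ½ + P + t)
o = 39 (o = -3 + (57 + 27)/2 = -3 + (½)*84 = -3 + 42 = 39)
A(E, l) = (-93 + E)/(-27/2 + E + l) (A(E, l) = (E - 93)/(l + (½ + E - 14)) = (-93 + E)/(l + (-27/2 + E)) = (-93 + E)/(-27/2 + E + l))
A(o, -3) + 7486 = 2*(-93 + 39)/(-27 + 2*39 + 2*(-3)) + 7486 = 2*(-54)/(-27 + 78 - 6) + 7486 = 2*(-54)/45 + 7486 = 2*(1/45)*(-54) + 7486 = -12/5 + 7486 = 37418/5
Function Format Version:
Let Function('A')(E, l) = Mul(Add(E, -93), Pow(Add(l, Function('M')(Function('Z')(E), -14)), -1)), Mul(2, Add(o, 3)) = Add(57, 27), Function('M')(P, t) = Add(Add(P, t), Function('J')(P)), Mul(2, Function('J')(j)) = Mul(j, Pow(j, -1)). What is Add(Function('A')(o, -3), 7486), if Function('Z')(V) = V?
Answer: Rational(37418, 5) ≈ 7483.6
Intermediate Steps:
Function('J')(j) = Rational(1, 2) (Function('J')(j) = Mul(Rational(1, 2), Mul(j, Pow(j, -1))) = Mul(Rational(1, 2), 1) = Rational(1, 2))
Function('M')(P, t) = Add(Rational(1, 2), P, t) (Function('M')(P, t) = Add(Add(P, t), Rational(1, 2)) = Add(Rational(1, 2), P, t))
o = 39 (o = Add(-3, Mul(Rational(1, 2), Add(57, 27))) = Add(-3, Mul(Rational(1, 2), 84)) = Add(-3, 42) = 39)
Function('A')(E, l) = Mul(Pow(Add(Rational(-27, 2), E, l), -1), Add(-93, E)) (Function('A')(E, l) = Mul(Add(E, -93), Pow(Add(l, Add(Rational(1, 2), E, -14)), -1)) = Mul(Add(-93, E), Pow(Add(l, Add(Rational(-27, 2), E)), -1)) = Mul(Add(-93, E), Pow(Add(Rational(-27, 2), E, l), -1)) = Mul(Pow(Add(Rational(-27, 2), E, l), -1), Add(-93, E)))
Add(Function('A')(o, -3), 7486) = Add(Mul(2, Pow(Add(-27, Mul(2, 39), Mul(2, -3)), -1), Add(-93, 39)), 7486) = Add(Mul(2, Pow(Add(-27, 78, -6), -1), -54), 7486) = Add(Mul(2, Pow(45, -1), -54), 7486) = Add(Mul(2, Rational(1, 45), -54), 7486) = Add(Rational(-12, 5), 7486) = Rational(37418, 5)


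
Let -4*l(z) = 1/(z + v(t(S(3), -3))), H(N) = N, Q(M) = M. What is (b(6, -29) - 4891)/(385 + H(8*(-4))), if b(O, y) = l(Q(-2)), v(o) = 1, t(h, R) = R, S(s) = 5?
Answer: -19563/1412 ≈ -13.855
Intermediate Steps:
l(z) = -1/(4*(1 + z)) (l(z) = -1/(4*(z + 1)) = -1/(4*(1 + z)))
b(O, y) = 1/4 (b(O, y) = -1/(4 + 4*(-2)) = -1/(4 - 8) = -1/(-4) = -1*(-1/4) = 1/4)
(b(6, -29) - 4891)/(385 + H(8*(-4))) = (1/4 - 4891)/(385 + 8*(-4)) = -19563/(4*(385 - 32)) = -19563/4/353 = -19563/4*1/353 = -19563/1412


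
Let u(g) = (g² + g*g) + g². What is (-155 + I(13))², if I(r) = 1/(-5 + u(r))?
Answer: 6054240481/252004 ≈ 24024.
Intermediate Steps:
u(g) = 3*g² (u(g) = (g² + g²) + g² = 2*g² + g² = 3*g²)
I(r) = 1/(-5 + 3*r²)
(-155 + I(13))² = (-155 + 1/(-5 + 3*13²))² = (-155 + 1/(-5 + 3*169))² = (-155 + 1/(-5 + 507))² = (-155 + 1/502)² = (-77809/502)² = 6054240481/252004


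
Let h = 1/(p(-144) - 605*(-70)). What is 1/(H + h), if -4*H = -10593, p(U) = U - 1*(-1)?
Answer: 168828/447098755 ≈ 0.00037761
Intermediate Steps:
p(U) = 1 + U (p(U) = U + 1 = 1 + U)
h = 1/42207 (h = 1/((1 - 144) - 605*(-70)) = 1/(-143 + 42350) = 1/42207 ≈ 2.3693e-5)
H = 10593/4 (H = -¼*(-10593) = 10593/4 ≈ 2648.3)
1/(H + h) = 1/(10593/4 + 1/42207) = 1/(447098755/168828) = 168828/447098755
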